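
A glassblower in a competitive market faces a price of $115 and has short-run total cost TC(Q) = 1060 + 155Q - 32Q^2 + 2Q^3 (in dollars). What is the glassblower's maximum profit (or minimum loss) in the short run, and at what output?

AVC = 155 - 32Q + 2Q^2 has its minimum $27 at Q = 8; price $115 clears that bar, so the firm operates.
MC = 155 - 64Q + 6Q^2. Setting P = MC and taking the root on the rising branch gives Q* = 10.
TR = 115·10 = 1150. TC = 1060 + 350 = 1410. Profit = 1150 − 1410 = -$260.
That loss of $260 beats the $1060 the firm would lose by shutting down; producing recovers $800 of fixed cost.

Profit = -$260 at Q = 10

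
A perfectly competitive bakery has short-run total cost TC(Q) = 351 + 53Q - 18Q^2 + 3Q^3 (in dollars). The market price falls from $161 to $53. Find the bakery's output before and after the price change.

MC = 53 - 36Q + 9Q^2; the shutdown threshold is min AVC = $26 (at Q = 3).
With P = $161 above the shutdown price, P = MC gives Q = 6.
At P = $53 ≥ min AVC, set P = MC: Q = 4. The firm stays open but cuts output.

Output falls from 6 to 4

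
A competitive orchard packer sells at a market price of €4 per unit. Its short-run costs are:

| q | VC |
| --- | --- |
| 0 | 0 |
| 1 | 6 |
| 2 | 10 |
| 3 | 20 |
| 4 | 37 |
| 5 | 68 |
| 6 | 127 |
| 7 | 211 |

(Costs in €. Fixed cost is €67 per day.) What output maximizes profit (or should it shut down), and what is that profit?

Compute π = P·q − TC at each output: q=0: -67; q=1: -69; q=2: -69; q=3: -75; q=4: -88; q=5: -115; q=6: -170; q=7: -250.
Profit is highest at q = 0. Equivalently, the lowest AVC in the table is 10/2 ≈ €5 at q = 2, and P = €4 falls below it — price never covers variable cost, so the firm shuts down and loses only its fixed cost.

q = 0 (shut down); profit = -€67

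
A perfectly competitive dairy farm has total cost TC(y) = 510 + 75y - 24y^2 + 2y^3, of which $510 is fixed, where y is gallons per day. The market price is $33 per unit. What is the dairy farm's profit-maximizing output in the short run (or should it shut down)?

Strip out fixed cost: VC = 75y - 24y^2 + 2y^3. Then AVC = 75 - 24y + 2y^2 and MC = 75 - 48y + 6y^2.
The AVC parabola has its vertex at y = 24/4 = 6, where AVC = 75 - 24·6 + 2·6^2 = $3.
Because $33 ≥ $3, revenue can cover variable cost; the firm operates.
Solving P = MC: 42 - 48y + 6y^2 = 0 ⇒ y = 1 or 7. On the upward-sloping branch, y* = 7.
Check: AVC at y = 7 is $5 ≤ P, so revenue covers variable cost.
Profit = P·y − TC = 33·7 − 545 = -$314, a loss, but smaller than the $510 fixed cost the firm would lose by shutting down.

Produce at y = 7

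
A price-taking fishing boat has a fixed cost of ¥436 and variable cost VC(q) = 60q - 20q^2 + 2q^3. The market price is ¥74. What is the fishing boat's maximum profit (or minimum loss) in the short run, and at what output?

AVC = 60 - 20q + 2q^2; min AVC = ¥10 at q = 5. Since P = ¥74 ≥ min AVC, the firm produces.
MC = 60 - 40q + 6q^2. Setting P = MC and taking the root on the rising branch gives q* = 7.
TR = 74·7 = 518. TC = 436 + 126 = 562. Profit = 518 − 562 = -¥44.
Shutting down would mean losing the fixed cost of ¥436, so operating at a loss of ¥44 is better by ¥392.

Profit = -¥44 at q = 7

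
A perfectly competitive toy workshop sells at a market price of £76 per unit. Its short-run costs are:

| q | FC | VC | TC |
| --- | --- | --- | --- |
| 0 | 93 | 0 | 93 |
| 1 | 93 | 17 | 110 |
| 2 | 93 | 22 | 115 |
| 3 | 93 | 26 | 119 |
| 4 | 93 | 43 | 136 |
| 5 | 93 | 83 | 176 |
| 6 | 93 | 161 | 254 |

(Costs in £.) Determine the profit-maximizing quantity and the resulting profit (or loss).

q = 5; profit = £204

Tabulate TR − TC: q=0: -93; q=1: -34; q=2: 37; q=3: 109; q=4: 168; q=5: 204; q=6: 202.
Profit is maximized at q = 5. AVC there is 83/5 = £16.60 ≤ P, so producing beats shutting down (which would give -£93).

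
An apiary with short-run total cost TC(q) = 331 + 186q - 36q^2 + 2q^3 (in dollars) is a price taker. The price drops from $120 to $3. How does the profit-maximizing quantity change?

MC = 186 - 72q + 6q^2; the shutdown threshold is min AVC = $24 (at q = 9).
With P = $120 above the shutdown price, P = MC gives q = 11.
At P = $3 < min AVC = $24, price no longer covers variable cost at any output, so the firm shuts down: q = 0.

Output falls from 11 to 0 (the firm shuts down)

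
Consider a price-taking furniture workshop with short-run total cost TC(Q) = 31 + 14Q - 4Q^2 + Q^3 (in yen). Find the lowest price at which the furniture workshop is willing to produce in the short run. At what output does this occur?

The firm shuts down when price falls below the minimum of average variable cost. AVC = VC/Q = 14 - 4Q + Q^2.
At the minimum of AVC, MC = AVC. MC = 14 - 8Q + 3Q^2; setting MC = AVC gives 2Q^2 - 4Q = 0, so Q = 2. min AVC = 10.
For P < ¥10 the firm produces nothing.

¥10 per unit, at Q = 2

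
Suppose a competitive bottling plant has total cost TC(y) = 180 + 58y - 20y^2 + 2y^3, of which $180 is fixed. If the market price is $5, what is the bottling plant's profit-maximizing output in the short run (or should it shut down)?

Strip out fixed cost: VC = 58y - 20y^2 + 2y^3. Then AVC = 58 - 20y + 2y^2 and MC = 58 - 40y + 6y^2.
AVC is minimized where dAVC/dy = -20 + 4y = 0, at y = 5; min AVC = 58 - 20·5 + 2·5^2 = $8.
P = $5 lies below min AVC = $8; no output level covers variable cost.
Best response: produce nothing and absorb the $180 fixed cost.

Shut down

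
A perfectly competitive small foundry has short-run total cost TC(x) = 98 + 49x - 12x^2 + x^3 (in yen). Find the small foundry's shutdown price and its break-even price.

AVC = 49 - 12x + x^2; minimized at x = 6, giving min AVC = ¥13. That is the shutdown price.
ATC = 98/x + 49 - 12x + x^2. Setting dATC/dx = −98/x^2 − 12 + 2x = 0 gives x = 7 (since 2·7^3 − 12·7^2 = 98).
min ATC = 98/7 + 49 − 12·7 + 7^2 = ¥28. That is the break-even price.
Between these two prices the firm operates at a loss; above ¥28 it earns a profit.

Shutdown price = ¥13; break-even price = ¥28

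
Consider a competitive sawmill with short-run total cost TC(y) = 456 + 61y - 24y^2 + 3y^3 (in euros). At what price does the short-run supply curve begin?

€13 per unit

The shutdown price is the minimum of AVC. VC = 61y - 24y^2 + 3y^3, so AVC = 61 - 24y + 3y^2.
dAVC/dy = -24 + 6y = 0 gives y = 4. min AVC = 61 - 24·4 + 3·4^2 = 13.
So the shutdown price is €13.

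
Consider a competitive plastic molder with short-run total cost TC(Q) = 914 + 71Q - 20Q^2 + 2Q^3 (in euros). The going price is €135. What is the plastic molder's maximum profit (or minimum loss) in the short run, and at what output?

Profit = -€146 at Q = 8

AVC = 71 - 20Q + 2Q^2 has its minimum €21 at Q = 5; price €135 clears that bar, so the firm operates.
MC = 71 - 40Q + 6Q^2. Setting P = MC and taking the root on the rising branch gives Q* = 8.
TR = 135·8 = 1080. TC = 914 + 312 = 1226. Profit = 1080 − 1226 = -€146.
That loss of €146 beats the €914 the firm would lose by shutting down; producing recovers €768 of fixed cost.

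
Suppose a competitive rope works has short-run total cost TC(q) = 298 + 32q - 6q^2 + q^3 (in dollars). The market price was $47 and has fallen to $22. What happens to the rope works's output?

Output falls from 5 to 0 (the firm shuts down)

AVC = 32 - 6q + q^2, minimized at q = 3 where min AVC = $23. MC = 32 - 12q + 3q^2.
With P = $47 above the shutdown price, P = MC gives q = 5.
At P = $22 < min AVC = $23, price no longer covers variable cost at any output, so the firm shuts down: q = 0.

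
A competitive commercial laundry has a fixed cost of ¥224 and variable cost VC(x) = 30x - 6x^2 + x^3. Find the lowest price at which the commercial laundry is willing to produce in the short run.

Short-run supply begins at min AVC. From VC = 30x - 6x^2 + x^3, AVC = 30 - 6x + x^2.
At the minimum of AVC, MC = AVC. MC = 30 - 12x + 3x^2; setting MC = AVC gives 2x^2 - 6x = 0, so x = 3. min AVC = 21.
The firm shuts down for any P below ¥21.

¥21 per unit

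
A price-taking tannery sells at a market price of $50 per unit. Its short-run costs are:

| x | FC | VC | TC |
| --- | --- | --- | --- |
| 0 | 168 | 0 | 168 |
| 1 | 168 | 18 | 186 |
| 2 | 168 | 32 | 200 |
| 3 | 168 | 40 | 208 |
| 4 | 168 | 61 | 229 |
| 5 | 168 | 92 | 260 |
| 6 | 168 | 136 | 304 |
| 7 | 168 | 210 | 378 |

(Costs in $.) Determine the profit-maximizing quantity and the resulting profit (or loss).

Profit at each row (π = 50x − TC): x=0: -168; x=1: -136; x=2: -100; x=3: -58; x=4: -29; x=5: -10; x=6: -4; x=7: -28.
Profit is maximized at x = 6. AVC there is 136/6 = $22.67 ≤ P, so producing beats shutting down (which would give -$168).

x = 6; profit = -$4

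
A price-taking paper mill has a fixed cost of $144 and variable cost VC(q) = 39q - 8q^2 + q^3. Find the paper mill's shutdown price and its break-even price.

Shutdown price = $23; break-even price = $51

AVC = 39 - 8q + q^2; minimized at q = 4, giving min AVC = $23. That is the shutdown price.
ATC = 144/q + 39 - 8q + q^2. Setting dATC/dq = −144/q^2 − 8 + 2q = 0 gives q = 6 (since 2·6^3 − 8·6^2 = 144).
min ATC = 144/6 + 39 − 8·6 + 6^2 = $51. That is the break-even price.
Between these two prices the firm operates at a loss; above $51 it earns a profit.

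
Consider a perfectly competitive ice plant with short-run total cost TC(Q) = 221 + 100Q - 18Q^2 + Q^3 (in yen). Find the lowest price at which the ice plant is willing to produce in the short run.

The firm shuts down when price falls below the minimum of average variable cost. AVC = VC/Q = 100 - 18Q + Q^2.
dAVC/dQ = -18 + 2Q = 0 gives Q = 9. min AVC = 100 - 18·9 + 9^2 = 19.
The firm shuts down for any P below ¥19.

¥19 per unit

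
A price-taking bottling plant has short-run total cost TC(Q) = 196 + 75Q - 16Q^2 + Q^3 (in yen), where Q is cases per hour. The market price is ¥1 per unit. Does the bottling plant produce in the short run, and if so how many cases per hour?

Shut down

Variable cost is VC = 75Q - 16Q^2 + Q^3, so AVC = VC/Q = 75 - 16Q + Q^2 and MC = dTC/dQ = 75 - 32Q + 3Q^2.
AVC hits its minimum where MC = AVC, at Q = 8, giving min AVC = 75 - 16·8 + 8^2 = ¥11.
With P < min AVC (¥1 < ¥11), every unit sold adds to the loss.
The firm minimizes its loss by shutting down and losing only its fixed cost of ¥196.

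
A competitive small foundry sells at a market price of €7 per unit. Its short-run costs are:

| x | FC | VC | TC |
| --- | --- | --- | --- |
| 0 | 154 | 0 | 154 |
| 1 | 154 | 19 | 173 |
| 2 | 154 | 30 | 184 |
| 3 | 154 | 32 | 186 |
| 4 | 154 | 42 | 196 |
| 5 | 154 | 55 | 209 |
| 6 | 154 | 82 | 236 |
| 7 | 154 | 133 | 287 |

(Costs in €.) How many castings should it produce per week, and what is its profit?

Compute π = P·x − TC at each output: x=0: -154; x=1: -166; x=2: -170; x=3: -165; x=4: -168; x=5: -174; x=6: -194; x=7: -238.
Profit is highest at x = 0. Equivalently, the lowest AVC in the table is 42/4 ≈ €10.50 at x = 4, and P = €7 falls below it — price never covers variable cost, so the firm shuts down and loses only its fixed cost.

x = 0 (shut down); profit = -€154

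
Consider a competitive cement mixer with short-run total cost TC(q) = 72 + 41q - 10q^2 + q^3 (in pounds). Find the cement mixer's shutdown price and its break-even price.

Shutdown price = £16; break-even price = £29

Shutdown price = min AVC. AVC = 41 - 10q + q^2, with vertex at q = 5 and minimum £16.
ATC = 72/q + 41 - 10q + q^2. Setting dATC/dq = −72/q^2 − 10 + 2q = 0 gives q = 6 (since 2·6^3 − 10·6^2 = 72).
min ATC = 72/6 + 41 − 10·6 + 6^2 = £29. That is the break-even price.
Between these two prices the firm operates at a loss; above £29 it earns a profit.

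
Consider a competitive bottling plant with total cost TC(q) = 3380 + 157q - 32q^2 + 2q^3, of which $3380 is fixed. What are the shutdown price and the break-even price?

Shutdown price = $29; break-even price = $339

AVC = 157 - 32q + 2q^2; minimized at q = 8, giving min AVC = $29. That is the shutdown price.
ATC = 3380/q + 157 - 32q + 2q^2. Setting dATC/dq = −3380/q^2 − 32 + 4q = 0 gives q = 13 (since 4·13^3 − 32·13^2 = 3380).
min ATC = 3380/13 + 157 − 32·13 + 2·13^2 = $339. That is the break-even price.
For $29 ≤ P < $339 the firm produces at a loss; below $29 it shuts down.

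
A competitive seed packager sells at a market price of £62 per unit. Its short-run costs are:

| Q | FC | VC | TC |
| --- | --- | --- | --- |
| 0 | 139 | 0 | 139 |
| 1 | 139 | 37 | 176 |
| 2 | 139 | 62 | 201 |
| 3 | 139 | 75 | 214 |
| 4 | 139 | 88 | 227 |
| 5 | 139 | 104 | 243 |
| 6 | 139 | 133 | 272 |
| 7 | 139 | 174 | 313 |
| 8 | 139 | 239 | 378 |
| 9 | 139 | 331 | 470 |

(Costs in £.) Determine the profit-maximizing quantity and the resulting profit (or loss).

Profit at each row (π = 62Q − TC): Q=0: -139; Q=1: -114; Q=2: -77; Q=3: -28; Q=4: 21; Q=5: 67; Q=6: 100; Q=7: 121; Q=8: 118; Q=9: 88.
Profit is maximized at Q = 7. AVC there is 174/7 = £24.86 ≤ P, so producing beats shutting down (which would give -£139).

Q = 7; profit = £121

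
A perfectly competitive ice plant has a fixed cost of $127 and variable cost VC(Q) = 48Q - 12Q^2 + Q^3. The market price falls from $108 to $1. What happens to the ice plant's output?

Output falls from 10 to 0 (the firm shuts down)

AVC = 48 - 12Q + Q^2, minimized at Q = 6 where min AVC = $12. MC = 48 - 24Q + 3Q^2.
With P = $108 above the shutdown price, P = MC gives Q = 10.
At P = $1 < min AVC = $12, price no longer covers variable cost at any output, so the firm shuts down: Q = 0.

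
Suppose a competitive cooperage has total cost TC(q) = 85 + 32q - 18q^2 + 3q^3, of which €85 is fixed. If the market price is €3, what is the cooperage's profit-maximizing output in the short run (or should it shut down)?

Strip out fixed cost: VC = 32q - 18q^2 + 3q^3. Then AVC = 32 - 18q + 3q^2 and MC = 32 - 36q + 9q^2.
AVC is minimized where dAVC/dq = -18 + 6q = 0, at q = 3; min AVC = 32 - 18·3 + 3·3^2 = €5.
With P < min AVC (€3 < €5), every unit sold adds to the loss.
The firm minimizes its loss by shutting down and losing only its fixed cost of €85.

Shut down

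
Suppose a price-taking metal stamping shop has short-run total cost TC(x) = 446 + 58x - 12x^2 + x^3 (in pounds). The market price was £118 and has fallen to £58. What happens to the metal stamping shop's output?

Output falls from 10 to 8

AVC = 58 - 12x + x^2, minimized at x = 6 where min AVC = £22. MC = 58 - 24x + 3x^2.
With P = £118 above the shutdown price, P = MC gives x = 10.
At P = £58 ≥ min AVC, set P = MC: x = 8. The firm stays open but cuts output.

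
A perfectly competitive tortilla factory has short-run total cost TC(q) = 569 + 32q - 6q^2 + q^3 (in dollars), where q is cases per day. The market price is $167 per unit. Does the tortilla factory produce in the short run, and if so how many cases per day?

Produce at q = 9

Strip out fixed cost: VC = 32q - 6q^2 + q^3. Then AVC = 32 - 6q + q^2 and MC = 32 - 12q + 3q^2.
AVC hits its minimum where MC = AVC, at q = 3, giving min AVC = 32 - 6·3 + 3^2 = $23.
Since P = $167 ≥ min AVC = $23, price covers variable cost and the firm should produce.
P = MC gives -135 - 12q + 3q^2 = 0, with roots -5 and 9. Take the larger (rising MC): q* = 9.
Check: AVC at q = 9 is $59 ≤ P, so revenue covers variable cost.
Profit = P·q − TC = 167·9 − 1100 = $403.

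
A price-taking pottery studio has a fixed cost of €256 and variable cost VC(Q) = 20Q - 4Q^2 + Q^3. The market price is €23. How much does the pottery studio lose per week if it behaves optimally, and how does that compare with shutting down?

Profit = -€238 at Q = 3

AVC = 20 - 4Q + Q^2 has its minimum €16 at Q = 2; price €23 clears that bar, so the firm operates.
With MC = 20 - 8Q + 3Q^2, P = MC on the upward-sloping part at Q* = 3.
TR = 23·3 = 69. TC = 256 + 51 = 307. Profit = 69 − 307 = -€238.
By producing, the firm covers all variable cost plus €18 of fixed cost; shutting down would lose the full €256.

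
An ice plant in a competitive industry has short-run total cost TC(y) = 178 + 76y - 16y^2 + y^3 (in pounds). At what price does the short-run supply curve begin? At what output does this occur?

£12 per unit, at y = 8

The shutdown price is the minimum of AVC. VC = 76y - 16y^2 + y^3, so AVC = 76 - 16y + y^2.
dAVC/dy = -16 + 2y = 0 gives y = 8. min AVC = 76 - 16·8 + 8^2 = 12.
So the shutdown price is £12.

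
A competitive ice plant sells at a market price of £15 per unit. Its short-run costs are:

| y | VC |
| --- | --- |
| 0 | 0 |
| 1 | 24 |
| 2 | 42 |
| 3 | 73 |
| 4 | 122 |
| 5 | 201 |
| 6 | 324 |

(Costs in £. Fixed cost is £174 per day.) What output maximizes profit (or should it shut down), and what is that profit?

Tabulate TR − TC: y=0: -174; y=1: -183; y=2: -186; y=3: -202; y=4: -236; y=5: -300; y=6: -408.
Profit is highest at y = 0. Equivalently, the lowest AVC in the table is 42/2 ≈ £21 at y = 2, and P = £15 falls below it — price never covers variable cost, so the firm shuts down and loses only its fixed cost.

y = 0 (shut down); profit = -£174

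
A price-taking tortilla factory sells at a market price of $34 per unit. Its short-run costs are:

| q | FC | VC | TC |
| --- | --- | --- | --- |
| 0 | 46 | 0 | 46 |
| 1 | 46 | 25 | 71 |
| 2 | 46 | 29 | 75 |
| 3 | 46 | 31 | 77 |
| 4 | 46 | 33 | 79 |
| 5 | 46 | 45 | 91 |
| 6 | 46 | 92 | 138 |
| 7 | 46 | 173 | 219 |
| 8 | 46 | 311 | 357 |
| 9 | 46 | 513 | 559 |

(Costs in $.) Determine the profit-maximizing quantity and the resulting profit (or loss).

Tabulate TR − TC: q=0: -46; q=1: -37; q=2: -7; q=3: 25; q=4: 57; q=5: 79; q=6: 66; q=7: 19; q=8: -85; q=9: -253.
Profit is maximized at q = 5. AVC there is 45/5 = $9 ≤ P, so producing beats shutting down (which would give -$46).

q = 5; profit = $79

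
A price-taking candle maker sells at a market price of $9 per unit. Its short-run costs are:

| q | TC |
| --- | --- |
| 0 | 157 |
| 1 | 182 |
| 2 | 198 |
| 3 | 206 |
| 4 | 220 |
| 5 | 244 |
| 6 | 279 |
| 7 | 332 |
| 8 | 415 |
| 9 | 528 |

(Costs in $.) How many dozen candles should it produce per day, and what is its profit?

q = 0 (shut down); profit = -$157

Compute π = P·q − TC at each output: q=0: -157; q=1: -173; q=2: -180; q=3: -179; q=4: -184; q=5: -199; q=6: -225; q=7: -269; q=8: -343; q=9: -447.
Profit is highest at q = 0. Equivalently, the lowest AVC in the table is 63/4 ≈ $15.75 at q = 4, and P = $9 falls below it — price never covers variable cost, so the firm shuts down and loses only its fixed cost.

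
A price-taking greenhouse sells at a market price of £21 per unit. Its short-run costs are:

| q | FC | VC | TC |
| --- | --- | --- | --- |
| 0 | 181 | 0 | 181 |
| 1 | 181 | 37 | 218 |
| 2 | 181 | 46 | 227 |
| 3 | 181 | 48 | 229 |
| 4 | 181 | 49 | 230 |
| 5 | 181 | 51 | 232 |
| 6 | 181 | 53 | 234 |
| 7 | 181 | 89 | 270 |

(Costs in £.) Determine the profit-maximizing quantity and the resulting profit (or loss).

Tabulate TR − TC: q=0: -181; q=1: -197; q=2: -185; q=3: -166; q=4: -146; q=5: -127; q=6: -108; q=7: -123.
Profit is maximized at q = 6. AVC there is 53/6 = £8.83 ≤ P, so producing beats shutting down (which would give -£181).

q = 6; profit = -£108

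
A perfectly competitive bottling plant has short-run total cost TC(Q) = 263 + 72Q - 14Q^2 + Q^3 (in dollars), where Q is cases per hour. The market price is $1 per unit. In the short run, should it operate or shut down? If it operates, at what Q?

Variable cost is VC = 72Q - 14Q^2 + Q^3, so AVC = VC/Q = 72 - 14Q + Q^2 and MC = dTC/dQ = 72 - 28Q + 3Q^2.
AVC hits its minimum where MC = AVC, at Q = 7, giving min AVC = 72 - 14·7 + 7^2 = $23.
Since P = $1 < min AVC = $23, price fails to cover variable cost at any output.
Shutting down limits the loss to fixed cost, $263.

Shut down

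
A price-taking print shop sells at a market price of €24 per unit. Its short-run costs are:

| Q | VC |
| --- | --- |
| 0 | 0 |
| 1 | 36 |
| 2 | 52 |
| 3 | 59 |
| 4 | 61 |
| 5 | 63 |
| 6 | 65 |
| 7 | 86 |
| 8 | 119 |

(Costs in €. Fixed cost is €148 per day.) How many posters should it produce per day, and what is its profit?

Profit at each row (π = 24Q − TC): Q=0: -148; Q=1: -160; Q=2: -152; Q=3: -135; Q=4: -113; Q=5: -91; Q=6: -69; Q=7: -66; Q=8: -75.
Profit is maximized at Q = 7. AVC there is 86/7 = €12.29 ≤ P, so producing beats shutting down (which would give -€148).

Q = 7; profit = -€66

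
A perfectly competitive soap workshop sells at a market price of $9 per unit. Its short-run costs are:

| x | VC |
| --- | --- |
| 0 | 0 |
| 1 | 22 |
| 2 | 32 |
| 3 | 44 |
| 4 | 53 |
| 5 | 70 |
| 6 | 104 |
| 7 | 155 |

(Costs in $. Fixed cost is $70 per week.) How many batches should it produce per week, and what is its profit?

Profit at each row (π = 9x − TC): x=0: -70; x=1: -83; x=2: -84; x=3: -87; x=4: -87; x=5: -95; x=6: -120; x=7: -162.
Profit is highest at x = 0. Equivalently, the lowest AVC in the table is 53/4 ≈ $13.25 at x = 4, and P = $9 falls below it — price never covers variable cost, so the firm shuts down and loses only its fixed cost.

x = 0 (shut down); profit = -$70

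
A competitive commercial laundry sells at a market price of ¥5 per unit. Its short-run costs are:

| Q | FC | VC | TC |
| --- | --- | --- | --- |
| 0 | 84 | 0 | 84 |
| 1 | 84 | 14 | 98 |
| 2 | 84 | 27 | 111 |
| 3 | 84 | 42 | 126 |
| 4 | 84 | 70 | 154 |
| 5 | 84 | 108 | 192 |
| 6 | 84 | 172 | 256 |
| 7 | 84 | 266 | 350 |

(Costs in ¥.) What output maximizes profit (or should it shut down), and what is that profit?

Profit at each row (π = 5Q − TC): Q=0: -84; Q=1: -93; Q=2: -101; Q=3: -111; Q=4: -134; Q=5: -167; Q=6: -226; Q=7: -315.
Profit is highest at Q = 0. Equivalently, the lowest AVC in the table is 27/2 ≈ ¥13.50 at Q = 2, and P = ¥5 falls below it — price never covers variable cost, so the firm shuts down and loses only its fixed cost.

Q = 0 (shut down); profit = -¥84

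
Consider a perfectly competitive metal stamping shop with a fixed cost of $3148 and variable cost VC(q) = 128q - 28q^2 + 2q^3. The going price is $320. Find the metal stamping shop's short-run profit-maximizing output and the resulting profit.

AVC = 128 - 28q + 2q^2; min AVC = $30 at q = 7. Since P = $320 ≥ min AVC, the firm produces.
With MC = 128 - 56q + 6q^2, P = MC on the upward-sloping part at q* = 12.
TR = 320·12 = 3840. TC = 3148 + 960 = 4108. Profit = 3840 − 4108 = -$268.
Shutting down would mean losing the fixed cost of $3148, so operating at a loss of $268 is better by $2880.

Profit = -$268 at q = 12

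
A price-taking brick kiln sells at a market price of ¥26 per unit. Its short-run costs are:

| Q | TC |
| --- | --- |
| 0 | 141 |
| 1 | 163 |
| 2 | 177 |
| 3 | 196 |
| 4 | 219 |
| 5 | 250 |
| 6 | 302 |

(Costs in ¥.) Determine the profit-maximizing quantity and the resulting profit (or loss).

Compute π = P·Q − TC at each output: Q=0: -141; Q=1: -137; Q=2: -125; Q=3: -118; Q=4: -115; Q=5: -120; Q=6: -146.
Profit is maximized at Q = 4. AVC there is 78/4 = ¥19.50 ≤ P, so producing beats shutting down (which would give -¥141).

Q = 4; profit = -¥115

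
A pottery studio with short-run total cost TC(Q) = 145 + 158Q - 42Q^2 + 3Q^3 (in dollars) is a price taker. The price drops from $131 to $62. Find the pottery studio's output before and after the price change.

MC = 158 - 84Q + 9Q^2; the shutdown threshold is min AVC = $11 (at Q = 7).
At P = $131 ≥ min AVC, set P = MC on the rising branch: Q = 9.
At P = $62 ≥ min AVC, set P = MC: Q = 8. The firm stays open but cuts output.

Output falls from 9 to 8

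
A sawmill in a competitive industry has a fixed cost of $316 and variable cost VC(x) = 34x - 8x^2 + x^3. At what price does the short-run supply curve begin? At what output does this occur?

The firm shuts down when price falls below the minimum of average variable cost. AVC = VC/x = 34 - 8x + x^2.
dAVC/dx = -8 + 2x = 0 gives x = 4. min AVC = 34 - 8·4 + 4^2 = 18.
For P < $18 the firm produces nothing.

$18 per unit, at x = 4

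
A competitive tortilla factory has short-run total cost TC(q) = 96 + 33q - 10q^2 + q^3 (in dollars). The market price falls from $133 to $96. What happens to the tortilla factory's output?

AVC = 33 - 10q + q^2, minimized at q = 5 where min AVC = $8. MC = 33 - 20q + 3q^2.
With P = $133 above the shutdown price, P = MC gives q = 10.
At P = $96 ≥ min AVC, set P = MC: q = 9. The firm stays open but cuts output.

Output falls from 10 to 9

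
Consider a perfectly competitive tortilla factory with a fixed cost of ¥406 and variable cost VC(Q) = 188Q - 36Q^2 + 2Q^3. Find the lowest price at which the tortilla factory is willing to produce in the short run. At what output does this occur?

¥26 per unit, at Q = 9

Short-run supply begins at min AVC. From VC = 188Q - 36Q^2 + 2Q^3, AVC = 188 - 36Q + 2Q^2.
dAVC/dQ = -36 + 4Q = 0 gives Q = 9. min AVC = 188 - 36·9 + 2·9^2 = 26.
So the shutdown price is ¥26.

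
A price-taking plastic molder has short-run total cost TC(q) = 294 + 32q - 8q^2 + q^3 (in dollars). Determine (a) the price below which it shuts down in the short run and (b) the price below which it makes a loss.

Shutdown price = $16; break-even price = $67

Shutdown price = min AVC. AVC = 32 - 8q + q^2, with vertex at q = 4 and minimum $16.
ATC = 294/q + 32 - 8q + q^2. Setting dATC/dq = −294/q^2 − 8 + 2q = 0 gives q = 7 (since 2·7^3 − 8·7^2 = 294).
min ATC = 294/7 + 32 − 8·7 + 7^2 = $67. That is the break-even price.
For $16 ≤ P < $67 the firm produces at a loss; below $16 it shuts down.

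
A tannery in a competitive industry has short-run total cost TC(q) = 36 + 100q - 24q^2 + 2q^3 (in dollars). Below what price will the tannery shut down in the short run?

The shutdown price is the minimum of AVC. VC = 100q - 24q^2 + 2q^3, so AVC = 100 - 24q + 2q^2.
At the minimum of AVC, MC = AVC. MC = 100 - 48q + 6q^2; setting MC = AVC gives 4q^2 - 24q = 0, so q = 6. min AVC = 28.
For P < $28 the firm produces nothing.

$28 per unit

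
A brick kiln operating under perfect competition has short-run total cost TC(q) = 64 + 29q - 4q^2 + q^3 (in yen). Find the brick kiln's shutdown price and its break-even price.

Shutdown price = ¥25; break-even price = ¥45

AVC = 29 - 4q + q^2; minimized at q = 2, giving min AVC = ¥25. That is the shutdown price.
ATC = 64/q + 29 - 4q + q^2. Setting dATC/dq = −64/q^2 − 4 + 2q = 0 gives q = 4 (since 2·4^3 − 4·4^2 = 64).
min ATC = 64/4 + 29 − 4·4 + 4^2 = ¥45. That is the break-even price.
Between these two prices the firm operates at a loss; above ¥45 it earns a profit.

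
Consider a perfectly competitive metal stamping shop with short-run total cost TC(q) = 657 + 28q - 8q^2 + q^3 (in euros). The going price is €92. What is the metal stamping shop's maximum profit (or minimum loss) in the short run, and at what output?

Profit = -€145 at q = 8

AVC = 28 - 8q + q^2 has its minimum €12 at q = 4; price €92 clears that bar, so the firm operates.
With MC = 28 - 16q + 3q^2, P = MC on the upward-sloping part at q* = 8.
TR = 92·8 = 736. TC = 657 + 224 = 881. Profit = 736 − 881 = -€145.
Shutting down would mean losing the fixed cost of €657, so operating at a loss of €145 is better by €512.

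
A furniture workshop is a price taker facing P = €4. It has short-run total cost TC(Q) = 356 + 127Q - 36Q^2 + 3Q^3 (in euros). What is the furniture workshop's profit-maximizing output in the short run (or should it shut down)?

Strip out fixed cost: VC = 127Q - 36Q^2 + 3Q^3. Then AVC = 127 - 36Q + 3Q^2 and MC = 127 - 72Q + 9Q^2.
AVC is minimized where dAVC/dQ = -36 + 6Q = 0, at Q = 6; min AVC = 127 - 36·6 + 3·6^2 = €19.
Since P = €4 < min AVC = €19, price fails to cover variable cost at any output.
Shutting down limits the loss to fixed cost, €356.

Shut down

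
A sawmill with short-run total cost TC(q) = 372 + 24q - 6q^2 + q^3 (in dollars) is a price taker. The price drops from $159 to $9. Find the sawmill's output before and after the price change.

Output falls from 9 to 0 (the firm shuts down)

AVC = 24 - 6q + q^2, minimized at q = 3 where min AVC = $15. MC = 24 - 12q + 3q^2.
With P = $159 above the shutdown price, P = MC gives q = 9.
At P = $9 < min AVC = $15, price no longer covers variable cost at any output, so the firm shuts down: q = 0.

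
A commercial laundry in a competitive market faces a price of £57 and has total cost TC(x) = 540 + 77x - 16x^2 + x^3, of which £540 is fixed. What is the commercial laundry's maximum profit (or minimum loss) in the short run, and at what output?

Profit = -£140 at x = 10

AVC = 77 - 16x + x^2; min AVC = £13 at x = 8. Since P = £57 ≥ min AVC, the firm produces.
MC = 77 - 32x + 3x^2. Setting P = MC and taking the root on the rising branch gives x* = 10.
TR = 57·10 = 570. TC = 540 + 170 = 710. Profit = 570 − 710 = -£140.
That loss of £140 beats the £540 the firm would lose by shutting down; producing recovers £400 of fixed cost.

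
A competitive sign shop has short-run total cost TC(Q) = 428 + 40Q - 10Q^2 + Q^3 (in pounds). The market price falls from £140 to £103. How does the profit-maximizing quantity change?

Output falls from 10 to 9

AVC = 40 - 10Q + Q^2, minimized at Q = 5 where min AVC = £15. MC = 40 - 20Q + 3Q^2.
At P = £140 ≥ min AVC, set P = MC on the rising branch: Q = 10.
At P = £103 ≥ min AVC, set P = MC: Q = 9. The firm stays open but cuts output.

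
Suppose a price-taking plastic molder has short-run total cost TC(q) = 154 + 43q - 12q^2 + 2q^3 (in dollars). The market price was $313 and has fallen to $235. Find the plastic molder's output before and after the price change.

AVC = 43 - 12q + 2q^2, minimized at q = 3 where min AVC = $25. MC = 43 - 24q + 6q^2.
With P = $313 above the shutdown price, P = MC gives q = 9.
At P = $235 ≥ min AVC, set P = MC: q = 8. The firm stays open but cuts output.

Output falls from 9 to 8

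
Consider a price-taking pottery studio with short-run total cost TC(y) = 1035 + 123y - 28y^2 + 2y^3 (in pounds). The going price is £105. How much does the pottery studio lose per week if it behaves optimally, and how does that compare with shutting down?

AVC = 123 - 28y + 2y^2 has its minimum £25 at y = 7; price £105 clears that bar, so the firm operates.
With MC = 123 - 56y + 6y^2, P = MC on the upward-sloping part at y* = 9.
TR = 105·9 = 945. TC = 1035 + 297 = 1332. Profit = 945 − 1332 = -£387.
By producing, the firm covers all variable cost plus £648 of fixed cost; shutting down would lose the full £1035.

Profit = -£387 at y = 9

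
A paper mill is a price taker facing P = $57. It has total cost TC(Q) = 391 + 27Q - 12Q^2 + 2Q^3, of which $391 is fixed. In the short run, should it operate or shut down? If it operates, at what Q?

Variable cost is VC = 27Q - 12Q^2 + 2Q^3, so AVC = VC/Q = 27 - 12Q + 2Q^2 and MC = dTC/dQ = 27 - 24Q + 6Q^2.
AVC hits its minimum where MC = AVC, at Q = 3, giving min AVC = 27 - 12·3 + 2·3^2 = $9.
P = $57 exceeds min AVC = $9, so the firm stays open.
P = MC gives -30 - 24Q + 6Q^2 = 0, with roots -1 and 5. Take the larger (rising MC): Q* = 5.
Check: AVC at Q = 5 is $17 ≤ P, so revenue covers variable cost.
Profit = P·Q − TC = 57·5 − 476 = -$191, a loss, but smaller than the $391 fixed cost the firm would lose by shutting down.

Produce at Q = 5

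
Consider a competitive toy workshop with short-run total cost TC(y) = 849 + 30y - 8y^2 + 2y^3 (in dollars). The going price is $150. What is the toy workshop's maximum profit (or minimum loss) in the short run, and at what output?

AVC = 30 - 8y + 2y^2; min AVC = $22 at y = 2. Since P = $150 ≥ min AVC, the firm produces.
MC = 30 - 16y + 6y^2. Setting P = MC and taking the root on the rising branch gives y* = 6.
TR = 150·6 = 900. TC = 849 + 324 = 1173. Profit = 900 − 1173 = -$273.
That loss of $273 beats the $849 the firm would lose by shutting down; producing recovers $576 of fixed cost.

Profit = -$273 at y = 6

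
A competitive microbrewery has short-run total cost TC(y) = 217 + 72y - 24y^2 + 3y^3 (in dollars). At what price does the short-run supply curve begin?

$24 per unit

The shutdown price is the minimum of AVC. VC = 72y - 24y^2 + 3y^3, so AVC = 72 - 24y + 3y^2.
dAVC/dy = -24 + 6y = 0 gives y = 4. min AVC = 72 - 24·4 + 3·4^2 = 24.
So the shutdown price is $24.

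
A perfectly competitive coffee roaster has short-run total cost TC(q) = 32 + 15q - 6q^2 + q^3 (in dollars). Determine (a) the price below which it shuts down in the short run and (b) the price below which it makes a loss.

Shutdown price = $6; break-even price = $15

Shutdown price = min AVC. AVC = 15 - 6q + q^2, with vertex at q = 3 and minimum $6.
ATC = 32/q + 15 - 6q + q^2. Setting dATC/dq = −32/q^2 − 6 + 2q = 0 gives q = 4 (since 2·4^3 − 6·4^2 = 32).
min ATC = 32/4 + 15 − 6·4 + 4^2 = $15. That is the break-even price.
Between these two prices the firm operates at a loss; above $15 it earns a profit.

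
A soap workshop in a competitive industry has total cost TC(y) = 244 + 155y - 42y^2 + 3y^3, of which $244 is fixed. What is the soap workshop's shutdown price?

The shutdown price is the minimum of AVC. VC = 155y - 42y^2 + 3y^3, so AVC = 155 - 42y + 3y^2.
At the minimum of AVC, MC = AVC. MC = 155 - 84y + 9y^2; setting MC = AVC gives 6y^2 - 42y = 0, so y = 7. min AVC = 8.
For P < $8 the firm produces nothing.

$8 per unit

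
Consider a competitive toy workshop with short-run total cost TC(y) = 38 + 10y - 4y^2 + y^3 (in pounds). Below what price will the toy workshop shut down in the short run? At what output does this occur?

£6 per unit, at y = 2

The shutdown price is the minimum of AVC. VC = 10y - 4y^2 + y^3, so AVC = 10 - 4y + y^2.
dAVC/dy = -4 + 2y = 0 gives y = 2. min AVC = 10 - 4·2 + 2^2 = 6.
For P < £6 the firm produces nothing.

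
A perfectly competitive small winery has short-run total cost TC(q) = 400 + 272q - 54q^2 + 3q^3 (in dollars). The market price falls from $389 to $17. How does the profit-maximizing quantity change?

Output falls from 13 to 0 (the firm shuts down)

MC = 272 - 108q + 9q^2; the shutdown threshold is min AVC = $29 (at q = 9).
With P = $389 above the shutdown price, P = MC gives q = 13.
At P = $17 < min AVC = $29, price no longer covers variable cost at any output, so the firm shuts down: q = 0.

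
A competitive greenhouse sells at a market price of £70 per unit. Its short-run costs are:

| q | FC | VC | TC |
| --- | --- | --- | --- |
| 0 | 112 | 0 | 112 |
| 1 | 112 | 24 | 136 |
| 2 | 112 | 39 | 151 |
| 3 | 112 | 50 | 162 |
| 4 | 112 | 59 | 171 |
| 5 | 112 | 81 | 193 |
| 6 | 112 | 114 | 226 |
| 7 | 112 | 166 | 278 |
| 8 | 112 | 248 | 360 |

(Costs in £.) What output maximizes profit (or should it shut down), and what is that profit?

Profit at each row (π = 70q − TC): q=0: -112; q=1: -66; q=2: -11; q=3: 48; q=4: 109; q=5: 157; q=6: 194; q=7: 212; q=8: 200.
Profit is maximized at q = 7. AVC there is 166/7 = £23.71 ≤ P, so producing beats shutting down (which would give -£112).

q = 7; profit = £212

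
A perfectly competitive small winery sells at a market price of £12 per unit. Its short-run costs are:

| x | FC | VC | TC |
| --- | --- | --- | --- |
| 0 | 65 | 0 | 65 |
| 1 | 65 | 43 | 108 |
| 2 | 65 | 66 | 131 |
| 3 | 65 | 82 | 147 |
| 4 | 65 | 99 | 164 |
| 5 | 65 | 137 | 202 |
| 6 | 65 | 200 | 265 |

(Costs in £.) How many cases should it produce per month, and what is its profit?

Profit at each row (π = 12x − TC): x=0: -65; x=1: -96; x=2: -107; x=3: -111; x=4: -116; x=5: -142; x=6: -193.
Profit is highest at x = 0. Equivalently, the lowest AVC in the table is 99/4 ≈ £24.75 at x = 4, and P = £12 falls below it — price never covers variable cost, so the firm shuts down and loses only its fixed cost.

x = 0 (shut down); profit = -£65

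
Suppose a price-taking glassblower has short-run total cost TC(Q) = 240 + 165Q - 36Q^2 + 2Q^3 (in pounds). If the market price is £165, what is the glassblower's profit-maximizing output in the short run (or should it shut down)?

Produce at Q = 12

From TC, MC = TC'(Q) = 165 - 72Q + 6Q^2 and AVC = VC/Q = 165 - 36Q + 2Q^2.
AVC hits its minimum where MC = AVC, at Q = 9, giving min AVC = 165 - 36·9 + 2·9^2 = £3.
Since P = £165 ≥ min AVC = £3, price covers variable cost and the firm should produce.
P = MC gives -72Q + 6Q^2 = 0, with roots 0 and 12. Take the larger (rising MC): Q* = 12.
Check: AVC at Q = 12 is £21 ≤ P, so revenue covers variable cost.
Profit = P·Q − TC = 165·12 − 492 = £1488.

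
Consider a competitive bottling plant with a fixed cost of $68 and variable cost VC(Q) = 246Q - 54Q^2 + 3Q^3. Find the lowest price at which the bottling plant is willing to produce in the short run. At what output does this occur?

The shutdown price is the minimum of AVC. VC = 246Q - 54Q^2 + 3Q^3, so AVC = 246 - 54Q + 3Q^2.
dAVC/dQ = -54 + 6Q = 0 gives Q = 9. min AVC = 246 - 54·9 + 3·9^2 = 3.
The firm shuts down for any P below $3.

$3 per unit, at Q = 9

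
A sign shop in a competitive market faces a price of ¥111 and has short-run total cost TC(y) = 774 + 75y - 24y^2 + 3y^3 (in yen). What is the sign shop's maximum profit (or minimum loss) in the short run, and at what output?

Profit = -¥342 at y = 6

AVC = 75 - 24y + 3y^2; min AVC = ¥27 at y = 4. Since P = ¥111 ≥ min AVC, the firm produces.
With MC = 75 - 48y + 9y^2, P = MC on the upward-sloping part at y* = 6.
TR = 111·6 = 666. TC = 774 + 234 = 1008. Profit = 666 − 1008 = -¥342.
By producing, the firm covers all variable cost plus ¥432 of fixed cost; shutting down would lose the full ¥774.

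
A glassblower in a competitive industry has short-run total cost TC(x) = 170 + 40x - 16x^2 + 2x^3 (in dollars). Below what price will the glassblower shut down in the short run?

$8 per unit

The shutdown price is the minimum of AVC. VC = 40x - 16x^2 + 2x^3, so AVC = 40 - 16x + 2x^2.
dAVC/dx = -16 + 4x = 0 gives x = 4. min AVC = 40 - 16·4 + 2·4^2 = 8.
So the shutdown price is $8.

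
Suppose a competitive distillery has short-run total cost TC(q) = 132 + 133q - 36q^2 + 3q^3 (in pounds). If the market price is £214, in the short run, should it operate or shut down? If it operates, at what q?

Produce at q = 9

From TC, MC = TC'(q) = 133 - 72q + 9q^2 and AVC = VC/q = 133 - 36q + 3q^2.
The AVC parabola has its vertex at q = 36/6 = 6, where AVC = 133 - 36·6 + 3·6^2 = £25.
P = £214 exceeds min AVC = £25, so the firm stays open.
Solving P = MC: -81 - 72q + 9q^2 = 0 ⇒ q = -1 or 9. On the upward-sloping branch, q* = 9.
Check: AVC at q = 9 is £52 ≤ P, so revenue covers variable cost.
Profit = P·q − TC = 214·9 − 600 = £1326.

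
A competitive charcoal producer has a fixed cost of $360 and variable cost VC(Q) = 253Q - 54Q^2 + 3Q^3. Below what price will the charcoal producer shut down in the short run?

The firm shuts down when price falls below the minimum of average variable cost. AVC = VC/Q = 253 - 54Q + 3Q^2.
At the minimum of AVC, MC = AVC. MC = 253 - 108Q + 9Q^2; setting MC = AVC gives 6Q^2 - 54Q = 0, so Q = 9. min AVC = 10.
So the shutdown price is $10.

$10 per unit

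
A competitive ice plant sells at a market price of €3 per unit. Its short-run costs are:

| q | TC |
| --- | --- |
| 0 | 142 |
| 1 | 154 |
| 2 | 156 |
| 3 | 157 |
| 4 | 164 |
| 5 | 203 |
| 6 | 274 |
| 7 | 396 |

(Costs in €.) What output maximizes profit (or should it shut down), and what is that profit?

q = 0 (shut down); profit = -€142

Tabulate TR − TC: q=0: -142; q=1: -151; q=2: -150; q=3: -148; q=4: -152; q=5: -188; q=6: -256; q=7: -375.
Profit is highest at q = 0. Equivalently, the lowest AVC in the table is 15/3 ≈ €5 at q = 3, and P = €3 falls below it — price never covers variable cost, so the firm shuts down and loses only its fixed cost.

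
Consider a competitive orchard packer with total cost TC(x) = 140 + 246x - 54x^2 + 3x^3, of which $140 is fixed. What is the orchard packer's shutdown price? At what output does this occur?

The firm shuts down when price falls below the minimum of average variable cost. AVC = VC/x = 246 - 54x + 3x^2.
At the minimum of AVC, MC = AVC. MC = 246 - 108x + 9x^2; setting MC = AVC gives 6x^2 - 54x = 0, so x = 9. min AVC = 3.
For P < $3 the firm produces nothing.

$3 per unit, at x = 9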